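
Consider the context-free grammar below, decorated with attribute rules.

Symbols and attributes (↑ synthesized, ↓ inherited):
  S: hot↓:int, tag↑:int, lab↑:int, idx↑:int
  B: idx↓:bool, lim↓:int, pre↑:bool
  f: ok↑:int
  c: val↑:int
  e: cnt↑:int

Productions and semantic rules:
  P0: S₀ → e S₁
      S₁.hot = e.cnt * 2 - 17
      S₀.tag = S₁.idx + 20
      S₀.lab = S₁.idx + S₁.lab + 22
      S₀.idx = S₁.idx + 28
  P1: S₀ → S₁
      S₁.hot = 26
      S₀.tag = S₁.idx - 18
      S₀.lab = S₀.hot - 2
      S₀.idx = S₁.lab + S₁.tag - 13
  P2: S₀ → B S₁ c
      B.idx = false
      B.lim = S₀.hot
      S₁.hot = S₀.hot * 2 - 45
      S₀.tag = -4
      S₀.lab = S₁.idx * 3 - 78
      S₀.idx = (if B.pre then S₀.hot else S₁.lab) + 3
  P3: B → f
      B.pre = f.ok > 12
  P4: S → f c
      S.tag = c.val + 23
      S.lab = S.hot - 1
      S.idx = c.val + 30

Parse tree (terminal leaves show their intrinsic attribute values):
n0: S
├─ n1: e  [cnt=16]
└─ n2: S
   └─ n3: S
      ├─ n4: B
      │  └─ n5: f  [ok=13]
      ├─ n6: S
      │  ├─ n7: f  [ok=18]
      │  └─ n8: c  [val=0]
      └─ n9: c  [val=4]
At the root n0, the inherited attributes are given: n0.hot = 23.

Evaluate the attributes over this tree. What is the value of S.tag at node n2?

11

1. n0.hot = 23  [given at root]
2. n1.cnt = 16  [terminal]
3. n2.hot = 15  [e.cnt * 2 - 17]
4. n3.hot = 26  [26]
5. n4.idx = false  [false]
6. n4.lim = 26  [S₀.hot]
7. n5.ok = 13  [terminal]
8. n4.pre = true  [f.ok > 12]
9. n6.hot = 7  [S₀.hot * 2 - 45]
10. n7.ok = 18  [terminal]
11. n8.val = 0  [terminal]
12. n6.tag = 23  [c.val + 23]
13. n6.lab = 6  [S.hot - 1]
14. n6.idx = 30  [c.val + 30]
15. n9.val = 4  [terminal]
16. n3.tag = -4  [-4]
17. n3.lab = 12  [S₁.idx * 3 - 78]
18. n3.idx = 29  [(if B.pre then S₀.hot else S₁.lab) + 3]
19. n2.tag = 11  [S₁.idx - 18]
20. n2.lab = 13  [S₀.hot - 2]
21. n2.idx = -5  [S₁.lab + S₁.tag - 13]
22. n0.tag = 15  [S₁.idx + 20]
23. n0.lab = 30  [S₁.idx + S₁.lab + 22]
24. n0.idx = 23  [S₁.idx + 28]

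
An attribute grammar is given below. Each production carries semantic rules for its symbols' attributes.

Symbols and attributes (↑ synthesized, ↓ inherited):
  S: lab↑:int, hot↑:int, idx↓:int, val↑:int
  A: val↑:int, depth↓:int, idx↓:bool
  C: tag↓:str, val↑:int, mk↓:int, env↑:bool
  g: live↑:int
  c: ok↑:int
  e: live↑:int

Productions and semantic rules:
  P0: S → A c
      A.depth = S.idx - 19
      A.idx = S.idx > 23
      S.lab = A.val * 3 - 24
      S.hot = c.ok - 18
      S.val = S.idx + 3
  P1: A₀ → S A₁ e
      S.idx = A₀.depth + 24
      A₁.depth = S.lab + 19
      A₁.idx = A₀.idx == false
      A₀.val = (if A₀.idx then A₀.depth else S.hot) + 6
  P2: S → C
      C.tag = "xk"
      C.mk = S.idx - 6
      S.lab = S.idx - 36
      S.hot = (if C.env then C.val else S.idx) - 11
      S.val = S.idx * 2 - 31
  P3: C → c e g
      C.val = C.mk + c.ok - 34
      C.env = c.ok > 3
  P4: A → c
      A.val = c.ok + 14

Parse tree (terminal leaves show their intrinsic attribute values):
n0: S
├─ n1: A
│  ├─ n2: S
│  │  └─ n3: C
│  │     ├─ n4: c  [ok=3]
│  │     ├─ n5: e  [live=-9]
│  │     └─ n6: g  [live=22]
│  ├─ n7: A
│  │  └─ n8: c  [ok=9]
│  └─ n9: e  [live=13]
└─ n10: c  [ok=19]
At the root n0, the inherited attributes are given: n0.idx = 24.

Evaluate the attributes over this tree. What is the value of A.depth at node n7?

12

1. n0.idx = 24  [given at root]
2. n1.depth = 5  [S.idx - 19]
3. n1.idx = true  [S.idx > 23]
4. n2.idx = 29  [A₀.depth + 24]
5. n3.tag = "xk"  ["xk"]
6. n3.mk = 23  [S.idx - 6]
7. n4.ok = 3  [terminal]
8. n5.live = -9  [terminal]
9. n6.live = 22  [terminal]
10. n3.val = -8  [C.mk + c.ok - 34]
11. n3.env = false  [c.ok > 3]
12. n2.lab = -7  [S.idx - 36]
13. n2.hot = 18  [(if C.env then C.val else S.idx) - 11]
14. n2.val = 27  [S.idx * 2 - 31]
15. n7.depth = 12  [S.lab + 19]
16. n7.idx = false  [A₀.idx == false]
17. n8.ok = 9  [terminal]
18. n7.val = 23  [c.ok + 14]
19. n9.live = 13  [terminal]
20. n1.val = 11  [(if A₀.idx then A₀.depth else S.hot) + 6]
21. n10.ok = 19  [terminal]
22. n0.lab = 9  [A.val * 3 - 24]
23. n0.hot = 1  [c.ok - 18]
24. n0.val = 27  [S.idx + 3]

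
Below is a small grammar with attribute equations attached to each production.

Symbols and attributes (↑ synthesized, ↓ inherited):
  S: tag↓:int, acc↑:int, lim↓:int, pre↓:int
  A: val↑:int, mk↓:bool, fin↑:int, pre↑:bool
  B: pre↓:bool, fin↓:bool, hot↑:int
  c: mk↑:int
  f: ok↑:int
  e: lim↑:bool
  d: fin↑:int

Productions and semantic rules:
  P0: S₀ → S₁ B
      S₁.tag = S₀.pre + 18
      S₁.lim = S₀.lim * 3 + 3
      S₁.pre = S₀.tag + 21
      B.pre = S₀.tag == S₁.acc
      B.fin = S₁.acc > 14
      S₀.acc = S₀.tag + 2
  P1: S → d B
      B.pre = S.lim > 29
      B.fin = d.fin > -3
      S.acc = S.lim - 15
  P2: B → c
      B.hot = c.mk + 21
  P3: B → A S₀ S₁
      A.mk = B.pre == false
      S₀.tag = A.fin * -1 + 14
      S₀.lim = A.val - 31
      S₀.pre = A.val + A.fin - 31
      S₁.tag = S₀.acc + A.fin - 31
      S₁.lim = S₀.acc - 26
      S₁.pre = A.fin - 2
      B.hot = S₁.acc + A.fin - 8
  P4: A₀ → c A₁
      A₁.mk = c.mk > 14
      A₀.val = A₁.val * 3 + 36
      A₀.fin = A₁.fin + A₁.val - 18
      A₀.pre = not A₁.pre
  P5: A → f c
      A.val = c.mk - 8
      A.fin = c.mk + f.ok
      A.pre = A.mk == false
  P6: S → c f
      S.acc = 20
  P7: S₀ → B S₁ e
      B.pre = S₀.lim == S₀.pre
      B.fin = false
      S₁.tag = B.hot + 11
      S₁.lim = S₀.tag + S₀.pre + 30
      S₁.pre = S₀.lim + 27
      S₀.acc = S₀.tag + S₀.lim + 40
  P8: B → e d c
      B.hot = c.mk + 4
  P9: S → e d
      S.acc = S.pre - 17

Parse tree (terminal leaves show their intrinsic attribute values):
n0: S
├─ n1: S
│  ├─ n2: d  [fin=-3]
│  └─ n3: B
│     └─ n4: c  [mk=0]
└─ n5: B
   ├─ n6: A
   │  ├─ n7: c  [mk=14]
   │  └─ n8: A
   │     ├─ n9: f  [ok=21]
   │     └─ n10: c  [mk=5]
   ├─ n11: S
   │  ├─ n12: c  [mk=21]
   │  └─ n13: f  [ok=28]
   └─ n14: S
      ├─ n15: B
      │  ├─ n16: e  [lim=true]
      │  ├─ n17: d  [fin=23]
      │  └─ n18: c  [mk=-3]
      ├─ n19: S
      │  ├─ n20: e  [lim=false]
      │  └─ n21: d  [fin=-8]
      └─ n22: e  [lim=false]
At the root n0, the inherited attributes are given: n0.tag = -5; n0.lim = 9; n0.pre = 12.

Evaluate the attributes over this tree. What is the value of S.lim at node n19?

1. n0.tag = -5  [given at root]
2. n0.lim = 9  [given at root]
3. n0.pre = 12  [given at root]
4. n1.tag = 30  [S₀.pre + 18]
5. n1.lim = 30  [S₀.lim * 3 + 3]
6. n1.pre = 16  [S₀.tag + 21]
7. n2.fin = -3  [terminal]
8. n3.pre = true  [S.lim > 29]
9. n3.fin = false  [d.fin > -3]
10. n4.mk = 0  [terminal]
11. n3.hot = 21  [c.mk + 21]
12. n1.acc = 15  [S.lim - 15]
13. n5.pre = false  [S₀.tag == S₁.acc]
14. n5.fin = true  [S₁.acc > 14]
15. n6.mk = true  [B.pre == false]
16. n7.mk = 14  [terminal]
17. n8.mk = false  [c.mk > 14]
18. n9.ok = 21  [terminal]
19. n10.mk = 5  [terminal]
20. n8.val = -3  [c.mk - 8]
21. n8.fin = 26  [c.mk + f.ok]
22. n8.pre = true  [A.mk == false]
23. n6.val = 27  [A₁.val * 3 + 36]
24. n6.fin = 5  [A₁.fin + A₁.val - 18]
25. n6.pre = false  [not A₁.pre]
26. n11.tag = 9  [A.fin * -1 + 14]
27. n11.lim = -4  [A.val - 31]
28. n11.pre = 1  [A.val + A.fin - 31]
29. n12.mk = 21  [terminal]
30. n13.ok = 28  [terminal]
31. n11.acc = 20  [20]
32. n14.tag = -6  [S₀.acc + A.fin - 31]
33. n14.lim = -6  [S₀.acc - 26]
34. n14.pre = 3  [A.fin - 2]
35. n15.pre = false  [S₀.lim == S₀.pre]
36. n15.fin = false  [false]
37. n16.lim = true  [terminal]
38. n17.fin = 23  [terminal]
39. n18.mk = -3  [terminal]
40. n15.hot = 1  [c.mk + 4]
41. n19.tag = 12  [B.hot + 11]
42. n19.lim = 27  [S₀.tag + S₀.pre + 30]
43. n19.pre = 21  [S₀.lim + 27]
44. n20.lim = false  [terminal]
45. n21.fin = -8  [terminal]
46. n19.acc = 4  [S.pre - 17]
47. n22.lim = false  [terminal]
48. n14.acc = 28  [S₀.tag + S₀.lim + 40]
49. n5.hot = 25  [S₁.acc + A.fin - 8]
50. n0.acc = -3  [S₀.tag + 2]

27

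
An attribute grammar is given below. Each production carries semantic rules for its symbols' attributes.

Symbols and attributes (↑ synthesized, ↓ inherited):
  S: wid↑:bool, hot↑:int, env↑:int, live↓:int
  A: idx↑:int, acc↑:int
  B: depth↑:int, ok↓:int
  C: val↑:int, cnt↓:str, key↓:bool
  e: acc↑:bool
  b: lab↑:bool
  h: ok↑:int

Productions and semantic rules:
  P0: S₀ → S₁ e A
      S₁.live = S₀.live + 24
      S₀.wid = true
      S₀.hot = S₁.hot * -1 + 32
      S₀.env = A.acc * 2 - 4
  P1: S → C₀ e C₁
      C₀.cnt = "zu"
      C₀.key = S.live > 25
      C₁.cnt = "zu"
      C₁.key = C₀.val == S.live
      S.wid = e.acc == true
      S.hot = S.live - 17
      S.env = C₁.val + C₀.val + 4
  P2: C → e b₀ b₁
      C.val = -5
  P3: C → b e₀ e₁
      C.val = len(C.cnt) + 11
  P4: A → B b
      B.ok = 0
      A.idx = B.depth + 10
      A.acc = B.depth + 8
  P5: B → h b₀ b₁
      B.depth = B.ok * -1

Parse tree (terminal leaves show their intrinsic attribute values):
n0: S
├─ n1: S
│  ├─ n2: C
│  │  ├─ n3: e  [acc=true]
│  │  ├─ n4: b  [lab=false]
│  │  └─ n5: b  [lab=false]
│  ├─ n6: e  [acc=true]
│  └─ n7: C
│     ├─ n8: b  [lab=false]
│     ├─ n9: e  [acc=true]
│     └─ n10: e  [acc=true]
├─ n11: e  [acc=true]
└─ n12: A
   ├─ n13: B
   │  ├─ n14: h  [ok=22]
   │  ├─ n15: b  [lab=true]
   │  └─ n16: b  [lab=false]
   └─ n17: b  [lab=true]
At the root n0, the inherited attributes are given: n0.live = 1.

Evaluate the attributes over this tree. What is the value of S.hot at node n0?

1. n0.live = 1  [given at root]
2. n1.live = 25  [S₀.live + 24]
3. n2.cnt = "zu"  ["zu"]
4. n2.key = false  [S.live > 25]
5. n3.acc = true  [terminal]
6. n4.lab = false  [terminal]
7. n5.lab = false  [terminal]
8. n2.val = -5  [-5]
9. n6.acc = true  [terminal]
10. n7.cnt = "zu"  ["zu"]
11. n7.key = false  [C₀.val == S.live]
12. n8.lab = false  [terminal]
13. n9.acc = true  [terminal]
14. n10.acc = true  [terminal]
15. n7.val = 13  [len(C.cnt) + 11]
16. n1.wid = true  [e.acc == true]
17. n1.hot = 8  [S.live - 17]
18. n1.env = 12  [C₁.val + C₀.val + 4]
19. n11.acc = true  [terminal]
20. n13.ok = 0  [0]
21. n14.ok = 22  [terminal]
22. n15.lab = true  [terminal]
23. n16.lab = false  [terminal]
24. n13.depth = 0  [B.ok * -1]
25. n17.lab = true  [terminal]
26. n12.idx = 10  [B.depth + 10]
27. n12.acc = 8  [B.depth + 8]
28. n0.wid = true  [true]
29. n0.hot = 24  [S₁.hot * -1 + 32]
30. n0.env = 12  [A.acc * 2 - 4]

24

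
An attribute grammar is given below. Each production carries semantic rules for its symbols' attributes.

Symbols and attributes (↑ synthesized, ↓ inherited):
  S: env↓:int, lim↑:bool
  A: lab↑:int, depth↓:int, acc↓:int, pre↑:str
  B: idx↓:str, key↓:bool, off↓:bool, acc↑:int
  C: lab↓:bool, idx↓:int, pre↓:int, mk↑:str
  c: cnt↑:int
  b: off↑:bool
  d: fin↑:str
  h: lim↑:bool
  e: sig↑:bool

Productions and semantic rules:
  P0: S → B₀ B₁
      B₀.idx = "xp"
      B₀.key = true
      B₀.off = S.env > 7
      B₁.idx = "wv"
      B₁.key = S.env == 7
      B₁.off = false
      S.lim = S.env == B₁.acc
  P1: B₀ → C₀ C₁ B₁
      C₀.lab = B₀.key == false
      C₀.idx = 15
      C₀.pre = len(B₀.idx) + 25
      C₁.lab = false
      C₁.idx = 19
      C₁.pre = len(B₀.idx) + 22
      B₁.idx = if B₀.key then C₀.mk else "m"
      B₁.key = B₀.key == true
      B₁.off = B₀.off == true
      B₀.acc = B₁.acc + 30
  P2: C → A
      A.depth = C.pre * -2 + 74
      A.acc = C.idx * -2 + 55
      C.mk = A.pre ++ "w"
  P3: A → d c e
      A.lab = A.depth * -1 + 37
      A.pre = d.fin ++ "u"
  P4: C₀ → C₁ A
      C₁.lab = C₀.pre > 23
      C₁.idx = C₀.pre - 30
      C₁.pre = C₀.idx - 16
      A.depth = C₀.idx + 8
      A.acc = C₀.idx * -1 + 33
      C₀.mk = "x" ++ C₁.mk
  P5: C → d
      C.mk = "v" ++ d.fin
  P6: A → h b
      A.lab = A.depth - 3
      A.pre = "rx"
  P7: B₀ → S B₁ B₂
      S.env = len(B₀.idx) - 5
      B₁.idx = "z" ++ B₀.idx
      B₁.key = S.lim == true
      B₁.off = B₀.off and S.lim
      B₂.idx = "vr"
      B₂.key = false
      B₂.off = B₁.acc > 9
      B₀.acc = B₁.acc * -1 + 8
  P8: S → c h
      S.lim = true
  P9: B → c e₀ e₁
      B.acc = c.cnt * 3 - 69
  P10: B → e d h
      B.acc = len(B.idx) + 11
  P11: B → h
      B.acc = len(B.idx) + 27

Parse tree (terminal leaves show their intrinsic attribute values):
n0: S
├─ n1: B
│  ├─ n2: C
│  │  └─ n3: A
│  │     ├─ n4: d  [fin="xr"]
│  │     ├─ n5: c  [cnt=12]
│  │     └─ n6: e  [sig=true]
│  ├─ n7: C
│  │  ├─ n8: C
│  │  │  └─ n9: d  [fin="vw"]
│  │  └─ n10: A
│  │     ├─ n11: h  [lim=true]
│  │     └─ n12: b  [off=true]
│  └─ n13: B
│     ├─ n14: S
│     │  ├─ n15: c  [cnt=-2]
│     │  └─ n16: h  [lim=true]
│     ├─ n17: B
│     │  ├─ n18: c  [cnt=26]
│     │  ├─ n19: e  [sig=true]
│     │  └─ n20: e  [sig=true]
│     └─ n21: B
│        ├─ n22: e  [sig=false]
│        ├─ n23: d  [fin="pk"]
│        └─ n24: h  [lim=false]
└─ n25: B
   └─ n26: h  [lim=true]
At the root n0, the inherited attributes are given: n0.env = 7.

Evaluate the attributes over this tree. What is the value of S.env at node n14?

1. n0.env = 7  [given at root]
2. n1.idx = "xp"  ["xp"]
3. n1.key = true  [true]
4. n1.off = false  [S.env > 7]
5. n2.lab = false  [B₀.key == false]
6. n2.idx = 15  [15]
7. n2.pre = 27  [len(B₀.idx) + 25]
8. n3.depth = 20  [C.pre * -2 + 74]
9. n3.acc = 25  [C.idx * -2 + 55]
10. n4.fin = "xr"  [terminal]
11. n5.cnt = 12  [terminal]
12. n6.sig = true  [terminal]
13. n3.lab = 17  [A.depth * -1 + 37]
14. n3.pre = "xru"  [d.fin ++ "u"]
15. n2.mk = "xruw"  [A.pre ++ "w"]
16. n7.lab = false  [false]
17. n7.idx = 19  [19]
18. n7.pre = 24  [len(B₀.idx) + 22]
19. n8.lab = true  [C₀.pre > 23]
20. n8.idx = -6  [C₀.pre - 30]
21. n8.pre = 3  [C₀.idx - 16]
22. n9.fin = "vw"  [terminal]
23. n8.mk = "vvw"  ["v" ++ d.fin]
24. n10.depth = 27  [C₀.idx + 8]
25. n10.acc = 14  [C₀.idx * -1 + 33]
26. n11.lim = true  [terminal]
27. n12.off = true  [terminal]
28. n10.lab = 24  [A.depth - 3]
29. n10.pre = "rx"  ["rx"]
30. n7.mk = "xvvw"  ["x" ++ C₁.mk]
31. n13.idx = "xruw"  [if B₀.key then C₀.mk else "m"]
32. n13.key = true  [B₀.key == true]
33. n13.off = false  [B₀.off == true]
34. n14.env = -1  [len(B₀.idx) - 5]
35. n15.cnt = -2  [terminal]
36. n16.lim = true  [terminal]
37. n14.lim = true  [true]
38. n17.idx = "zxruw"  ["z" ++ B₀.idx]
39. n17.key = true  [S.lim == true]
40. n17.off = false  [B₀.off and S.lim]
41. n18.cnt = 26  [terminal]
42. n19.sig = true  [terminal]
43. n20.sig = true  [terminal]
44. n17.acc = 9  [c.cnt * 3 - 69]
45. n21.idx = "vr"  ["vr"]
46. n21.key = false  [false]
47. n21.off = false  [B₁.acc > 9]
48. n22.sig = false  [terminal]
49. n23.fin = "pk"  [terminal]
50. n24.lim = false  [terminal]
51. n21.acc = 13  [len(B.idx) + 11]
52. n13.acc = -1  [B₁.acc * -1 + 8]
53. n1.acc = 29  [B₁.acc + 30]
54. n25.idx = "wv"  ["wv"]
55. n25.key = true  [S.env == 7]
56. n25.off = false  [false]
57. n26.lim = true  [terminal]
58. n25.acc = 29  [len(B.idx) + 27]
59. n0.lim = false  [S.env == B₁.acc]

-1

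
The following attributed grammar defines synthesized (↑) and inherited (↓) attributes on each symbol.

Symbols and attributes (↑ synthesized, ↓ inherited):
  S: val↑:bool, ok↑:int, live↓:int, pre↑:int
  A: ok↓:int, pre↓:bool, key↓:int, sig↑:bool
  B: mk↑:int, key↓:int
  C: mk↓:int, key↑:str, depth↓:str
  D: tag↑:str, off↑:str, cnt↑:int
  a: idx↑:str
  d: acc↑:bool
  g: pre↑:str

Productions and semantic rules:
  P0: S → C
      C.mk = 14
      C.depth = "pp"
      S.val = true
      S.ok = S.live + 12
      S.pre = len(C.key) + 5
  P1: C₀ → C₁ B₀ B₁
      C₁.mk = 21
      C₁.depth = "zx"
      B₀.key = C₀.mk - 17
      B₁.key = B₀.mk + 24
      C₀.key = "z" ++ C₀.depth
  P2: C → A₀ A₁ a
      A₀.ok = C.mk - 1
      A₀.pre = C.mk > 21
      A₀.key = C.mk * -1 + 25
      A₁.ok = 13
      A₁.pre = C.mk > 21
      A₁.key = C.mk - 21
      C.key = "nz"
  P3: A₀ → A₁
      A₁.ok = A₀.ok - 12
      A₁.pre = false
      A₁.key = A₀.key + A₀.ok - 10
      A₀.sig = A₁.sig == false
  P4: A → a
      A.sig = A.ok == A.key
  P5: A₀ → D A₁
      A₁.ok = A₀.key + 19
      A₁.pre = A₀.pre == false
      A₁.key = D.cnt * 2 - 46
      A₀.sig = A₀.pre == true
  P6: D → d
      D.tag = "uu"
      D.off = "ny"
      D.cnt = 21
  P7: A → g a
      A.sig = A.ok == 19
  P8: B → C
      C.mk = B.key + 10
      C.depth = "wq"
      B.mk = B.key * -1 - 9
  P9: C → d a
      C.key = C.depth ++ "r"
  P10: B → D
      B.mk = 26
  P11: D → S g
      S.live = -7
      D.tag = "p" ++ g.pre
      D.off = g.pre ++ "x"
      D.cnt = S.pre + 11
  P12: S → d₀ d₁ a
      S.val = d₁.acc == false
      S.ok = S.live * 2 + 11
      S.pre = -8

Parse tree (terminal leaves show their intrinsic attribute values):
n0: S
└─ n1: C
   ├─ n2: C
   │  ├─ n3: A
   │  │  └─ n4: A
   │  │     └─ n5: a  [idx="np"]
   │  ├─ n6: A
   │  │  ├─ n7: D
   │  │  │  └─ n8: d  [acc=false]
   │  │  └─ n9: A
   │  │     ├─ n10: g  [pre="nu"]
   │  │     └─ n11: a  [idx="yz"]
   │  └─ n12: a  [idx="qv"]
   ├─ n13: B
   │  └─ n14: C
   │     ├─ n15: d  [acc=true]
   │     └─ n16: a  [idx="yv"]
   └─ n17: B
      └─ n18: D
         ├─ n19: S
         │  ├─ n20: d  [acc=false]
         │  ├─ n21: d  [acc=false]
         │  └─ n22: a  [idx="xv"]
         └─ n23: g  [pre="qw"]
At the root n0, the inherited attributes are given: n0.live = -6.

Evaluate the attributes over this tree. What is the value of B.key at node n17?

18

1. n0.live = -6  [given at root]
2. n1.mk = 14  [14]
3. n1.depth = "pp"  ["pp"]
4. n2.mk = 21  [21]
5. n2.depth = "zx"  ["zx"]
6. n3.ok = 20  [C.mk - 1]
7. n3.pre = false  [C.mk > 21]
8. n3.key = 4  [C.mk * -1 + 25]
9. n4.ok = 8  [A₀.ok - 12]
10. n4.pre = false  [false]
11. n4.key = 14  [A₀.key + A₀.ok - 10]
12. n5.idx = "np"  [terminal]
13. n4.sig = false  [A.ok == A.key]
14. n3.sig = true  [A₁.sig == false]
15. n6.ok = 13  [13]
16. n6.pre = false  [C.mk > 21]
17. n6.key = 0  [C.mk - 21]
18. n8.acc = false  [terminal]
19. n7.tag = "uu"  ["uu"]
20. n7.off = "ny"  ["ny"]
21. n7.cnt = 21  [21]
22. n9.ok = 19  [A₀.key + 19]
23. n9.pre = true  [A₀.pre == false]
24. n9.key = -4  [D.cnt * 2 - 46]
25. n10.pre = "nu"  [terminal]
26. n11.idx = "yz"  [terminal]
27. n9.sig = true  [A.ok == 19]
28. n6.sig = false  [A₀.pre == true]
29. n12.idx = "qv"  [terminal]
30. n2.key = "nz"  ["nz"]
31. n13.key = -3  [C₀.mk - 17]
32. n14.mk = 7  [B.key + 10]
33. n14.depth = "wq"  ["wq"]
34. n15.acc = true  [terminal]
35. n16.idx = "yv"  [terminal]
36. n14.key = "wqr"  [C.depth ++ "r"]
37. n13.mk = -6  [B.key * -1 - 9]
38. n17.key = 18  [B₀.mk + 24]
39. n19.live = -7  [-7]
40. n20.acc = false  [terminal]
41. n21.acc = false  [terminal]
42. n22.idx = "xv"  [terminal]
43. n19.val = true  [d₁.acc == false]
44. n19.ok = -3  [S.live * 2 + 11]
45. n19.pre = -8  [-8]
46. n23.pre = "qw"  [terminal]
47. n18.tag = "pqw"  ["p" ++ g.pre]
48. n18.off = "qwx"  [g.pre ++ "x"]
49. n18.cnt = 3  [S.pre + 11]
50. n17.mk = 26  [26]
51. n1.key = "zpp"  ["z" ++ C₀.depth]
52. n0.val = true  [true]
53. n0.ok = 6  [S.live + 12]
54. n0.pre = 8  [len(C.key) + 5]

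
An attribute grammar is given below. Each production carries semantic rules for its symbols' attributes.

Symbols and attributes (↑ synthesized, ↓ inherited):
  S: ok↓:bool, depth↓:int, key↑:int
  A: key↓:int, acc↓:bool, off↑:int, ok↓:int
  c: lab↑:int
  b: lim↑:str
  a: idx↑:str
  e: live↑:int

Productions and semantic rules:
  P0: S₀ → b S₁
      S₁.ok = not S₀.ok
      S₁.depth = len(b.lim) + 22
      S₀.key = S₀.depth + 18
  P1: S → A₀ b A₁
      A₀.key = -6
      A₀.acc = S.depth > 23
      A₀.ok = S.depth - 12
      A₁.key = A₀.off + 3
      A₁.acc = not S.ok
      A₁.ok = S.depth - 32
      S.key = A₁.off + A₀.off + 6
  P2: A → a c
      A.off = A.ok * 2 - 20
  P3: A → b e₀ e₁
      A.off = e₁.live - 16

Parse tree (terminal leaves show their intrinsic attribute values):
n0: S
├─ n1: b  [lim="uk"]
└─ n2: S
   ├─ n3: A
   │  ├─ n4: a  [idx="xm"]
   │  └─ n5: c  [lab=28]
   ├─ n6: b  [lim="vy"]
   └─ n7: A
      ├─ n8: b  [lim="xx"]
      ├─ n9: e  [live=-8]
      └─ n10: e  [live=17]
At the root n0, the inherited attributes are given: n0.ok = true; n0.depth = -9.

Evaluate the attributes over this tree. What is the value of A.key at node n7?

7

1. n0.ok = true  [given at root]
2. n0.depth = -9  [given at root]
3. n1.lim = "uk"  [terminal]
4. n2.ok = false  [not S₀.ok]
5. n2.depth = 24  [len(b.lim) + 22]
6. n3.key = -6  [-6]
7. n3.acc = true  [S.depth > 23]
8. n3.ok = 12  [S.depth - 12]
9. n4.idx = "xm"  [terminal]
10. n5.lab = 28  [terminal]
11. n3.off = 4  [A.ok * 2 - 20]
12. n6.lim = "vy"  [terminal]
13. n7.key = 7  [A₀.off + 3]
14. n7.acc = true  [not S.ok]
15. n7.ok = -8  [S.depth - 32]
16. n8.lim = "xx"  [terminal]
17. n9.live = -8  [terminal]
18. n10.live = 17  [terminal]
19. n7.off = 1  [e₁.live - 16]
20. n2.key = 11  [A₁.off + A₀.off + 6]
21. n0.key = 9  [S₀.depth + 18]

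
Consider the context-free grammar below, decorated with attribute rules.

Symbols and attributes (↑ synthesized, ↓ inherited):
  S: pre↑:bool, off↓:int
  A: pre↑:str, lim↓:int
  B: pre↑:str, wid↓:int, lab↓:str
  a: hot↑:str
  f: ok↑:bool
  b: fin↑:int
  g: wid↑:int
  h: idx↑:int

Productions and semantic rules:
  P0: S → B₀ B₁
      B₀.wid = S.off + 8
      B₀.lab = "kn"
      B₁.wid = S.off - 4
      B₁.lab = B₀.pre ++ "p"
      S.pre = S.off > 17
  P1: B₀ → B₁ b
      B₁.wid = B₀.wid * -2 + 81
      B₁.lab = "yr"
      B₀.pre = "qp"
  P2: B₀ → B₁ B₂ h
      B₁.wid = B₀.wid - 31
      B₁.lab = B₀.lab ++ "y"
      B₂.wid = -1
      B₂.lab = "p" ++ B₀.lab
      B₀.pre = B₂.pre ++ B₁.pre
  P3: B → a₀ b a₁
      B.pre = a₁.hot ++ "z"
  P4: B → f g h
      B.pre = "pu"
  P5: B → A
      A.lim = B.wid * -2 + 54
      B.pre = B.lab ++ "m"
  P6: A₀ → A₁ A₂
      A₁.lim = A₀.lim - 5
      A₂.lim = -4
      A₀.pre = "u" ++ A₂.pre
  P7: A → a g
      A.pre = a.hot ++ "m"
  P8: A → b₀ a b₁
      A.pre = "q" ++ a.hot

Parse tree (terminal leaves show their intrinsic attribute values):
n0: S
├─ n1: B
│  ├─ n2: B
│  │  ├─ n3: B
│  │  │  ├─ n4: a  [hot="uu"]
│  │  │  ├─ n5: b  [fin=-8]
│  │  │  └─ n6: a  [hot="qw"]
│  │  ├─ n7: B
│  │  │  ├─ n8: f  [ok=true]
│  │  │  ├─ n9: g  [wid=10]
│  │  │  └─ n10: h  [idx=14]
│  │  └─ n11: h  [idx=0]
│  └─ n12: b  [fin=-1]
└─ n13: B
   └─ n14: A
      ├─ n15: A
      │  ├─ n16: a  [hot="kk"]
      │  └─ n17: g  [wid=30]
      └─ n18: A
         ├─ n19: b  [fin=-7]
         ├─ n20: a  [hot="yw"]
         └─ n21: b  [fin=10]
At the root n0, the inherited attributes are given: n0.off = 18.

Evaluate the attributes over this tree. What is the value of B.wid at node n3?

-2

1. n0.off = 18  [given at root]
2. n1.wid = 26  [S.off + 8]
3. n1.lab = "kn"  ["kn"]
4. n2.wid = 29  [B₀.wid * -2 + 81]
5. n2.lab = "yr"  ["yr"]
6. n3.wid = -2  [B₀.wid - 31]
7. n3.lab = "yry"  [B₀.lab ++ "y"]
8. n4.hot = "uu"  [terminal]
9. n5.fin = -8  [terminal]
10. n6.hot = "qw"  [terminal]
11. n3.pre = "qwz"  [a₁.hot ++ "z"]
12. n7.wid = -1  [-1]
13. n7.lab = "pyr"  ["p" ++ B₀.lab]
14. n8.ok = true  [terminal]
15. n9.wid = 10  [terminal]
16. n10.idx = 14  [terminal]
17. n7.pre = "pu"  ["pu"]
18. n11.idx = 0  [terminal]
19. n2.pre = "puqwz"  [B₂.pre ++ B₁.pre]
20. n12.fin = -1  [terminal]
21. n1.pre = "qp"  ["qp"]
22. n13.wid = 14  [S.off - 4]
23. n13.lab = "qpp"  [B₀.pre ++ "p"]
24. n14.lim = 26  [B.wid * -2 + 54]
25. n15.lim = 21  [A₀.lim - 5]
26. n16.hot = "kk"  [terminal]
27. n17.wid = 30  [terminal]
28. n15.pre = "kkm"  [a.hot ++ "m"]
29. n18.lim = -4  [-4]
30. n19.fin = -7  [terminal]
31. n20.hot = "yw"  [terminal]
32. n21.fin = 10  [terminal]
33. n18.pre = "qyw"  ["q" ++ a.hot]
34. n14.pre = "uqyw"  ["u" ++ A₂.pre]
35. n13.pre = "qppm"  [B.lab ++ "m"]
36. n0.pre = true  [S.off > 17]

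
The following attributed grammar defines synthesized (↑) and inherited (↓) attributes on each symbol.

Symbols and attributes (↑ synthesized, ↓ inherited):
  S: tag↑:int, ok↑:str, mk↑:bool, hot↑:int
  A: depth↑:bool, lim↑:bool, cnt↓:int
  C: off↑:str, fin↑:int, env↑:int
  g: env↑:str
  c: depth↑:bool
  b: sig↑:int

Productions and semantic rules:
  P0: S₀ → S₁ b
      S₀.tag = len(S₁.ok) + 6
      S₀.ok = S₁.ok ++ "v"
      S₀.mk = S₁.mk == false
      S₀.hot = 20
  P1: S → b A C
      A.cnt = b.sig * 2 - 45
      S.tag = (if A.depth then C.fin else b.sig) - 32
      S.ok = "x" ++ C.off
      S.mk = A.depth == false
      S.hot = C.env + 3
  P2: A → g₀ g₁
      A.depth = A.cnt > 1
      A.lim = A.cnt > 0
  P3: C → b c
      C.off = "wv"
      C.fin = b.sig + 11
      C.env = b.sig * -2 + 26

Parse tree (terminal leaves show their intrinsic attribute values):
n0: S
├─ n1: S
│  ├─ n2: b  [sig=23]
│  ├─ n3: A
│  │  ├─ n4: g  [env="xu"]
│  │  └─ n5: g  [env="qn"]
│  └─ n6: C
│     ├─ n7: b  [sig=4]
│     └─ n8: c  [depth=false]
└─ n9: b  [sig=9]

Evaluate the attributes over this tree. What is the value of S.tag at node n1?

1. n2.sig = 23  [terminal]
2. n3.cnt = 1  [b.sig * 2 - 45]
3. n4.env = "xu"  [terminal]
4. n5.env = "qn"  [terminal]
5. n3.depth = false  [A.cnt > 1]
6. n3.lim = true  [A.cnt > 0]
7. n7.sig = 4  [terminal]
8. n8.depth = false  [terminal]
9. n6.off = "wv"  ["wv"]
10. n6.fin = 15  [b.sig + 11]
11. n6.env = 18  [b.sig * -2 + 26]
12. n1.tag = -9  [(if A.depth then C.fin else b.sig) - 32]
13. n1.ok = "xwv"  ["x" ++ C.off]
14. n1.mk = true  [A.depth == false]
15. n1.hot = 21  [C.env + 3]
16. n9.sig = 9  [terminal]
17. n0.tag = 9  [len(S₁.ok) + 6]
18. n0.ok = "xwvv"  [S₁.ok ++ "v"]
19. n0.mk = false  [S₁.mk == false]
20. n0.hot = 20  [20]

-9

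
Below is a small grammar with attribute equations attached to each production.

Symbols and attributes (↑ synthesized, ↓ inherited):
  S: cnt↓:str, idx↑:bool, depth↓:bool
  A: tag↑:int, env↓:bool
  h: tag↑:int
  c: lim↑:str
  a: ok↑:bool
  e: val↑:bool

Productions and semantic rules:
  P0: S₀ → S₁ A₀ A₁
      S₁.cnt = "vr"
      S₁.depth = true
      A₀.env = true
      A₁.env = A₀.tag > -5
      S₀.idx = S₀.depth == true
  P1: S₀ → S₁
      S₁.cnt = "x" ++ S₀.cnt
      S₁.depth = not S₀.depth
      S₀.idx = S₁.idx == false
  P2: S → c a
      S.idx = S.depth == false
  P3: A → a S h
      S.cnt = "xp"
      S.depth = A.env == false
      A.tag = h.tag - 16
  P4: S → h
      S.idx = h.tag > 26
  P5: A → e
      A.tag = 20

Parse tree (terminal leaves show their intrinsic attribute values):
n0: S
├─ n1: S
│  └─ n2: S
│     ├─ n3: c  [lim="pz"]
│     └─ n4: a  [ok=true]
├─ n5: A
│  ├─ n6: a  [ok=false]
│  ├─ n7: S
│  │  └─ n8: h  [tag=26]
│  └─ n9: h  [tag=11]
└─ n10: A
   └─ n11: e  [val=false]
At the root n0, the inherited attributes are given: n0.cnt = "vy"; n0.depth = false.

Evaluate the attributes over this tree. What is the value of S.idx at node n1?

1. n0.cnt = "vy"  [given at root]
2. n0.depth = false  [given at root]
3. n1.cnt = "vr"  ["vr"]
4. n1.depth = true  [true]
5. n2.cnt = "xvr"  ["x" ++ S₀.cnt]
6. n2.depth = false  [not S₀.depth]
7. n3.lim = "pz"  [terminal]
8. n4.ok = true  [terminal]
9. n2.idx = true  [S.depth == false]
10. n1.idx = false  [S₁.idx == false]
11. n5.env = true  [true]
12. n6.ok = false  [terminal]
13. n7.cnt = "xp"  ["xp"]
14. n7.depth = false  [A.env == false]
15. n8.tag = 26  [terminal]
16. n7.idx = false  [h.tag > 26]
17. n9.tag = 11  [terminal]
18. n5.tag = -5  [h.tag - 16]
19. n10.env = false  [A₀.tag > -5]
20. n11.val = false  [terminal]
21. n10.tag = 20  [20]
22. n0.idx = false  [S₀.depth == true]

false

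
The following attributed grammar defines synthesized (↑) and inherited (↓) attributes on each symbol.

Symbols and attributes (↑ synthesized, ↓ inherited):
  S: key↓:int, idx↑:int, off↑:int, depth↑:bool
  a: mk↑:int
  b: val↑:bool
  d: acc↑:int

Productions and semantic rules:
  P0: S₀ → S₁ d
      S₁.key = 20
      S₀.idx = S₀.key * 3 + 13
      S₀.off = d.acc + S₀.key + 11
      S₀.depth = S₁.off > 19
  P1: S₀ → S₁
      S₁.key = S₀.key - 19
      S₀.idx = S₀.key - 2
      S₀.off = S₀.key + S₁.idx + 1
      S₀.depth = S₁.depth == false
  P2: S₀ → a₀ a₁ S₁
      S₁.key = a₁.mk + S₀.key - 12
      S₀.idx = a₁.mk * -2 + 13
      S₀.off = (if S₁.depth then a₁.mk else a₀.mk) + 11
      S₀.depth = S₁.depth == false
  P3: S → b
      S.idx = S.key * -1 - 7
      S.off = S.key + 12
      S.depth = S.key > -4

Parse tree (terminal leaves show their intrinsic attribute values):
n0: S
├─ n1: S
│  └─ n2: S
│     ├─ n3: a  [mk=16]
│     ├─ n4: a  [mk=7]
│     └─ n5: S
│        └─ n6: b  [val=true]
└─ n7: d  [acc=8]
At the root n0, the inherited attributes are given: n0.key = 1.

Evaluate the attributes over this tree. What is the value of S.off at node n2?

27

1. n0.key = 1  [given at root]
2. n1.key = 20  [20]
3. n2.key = 1  [S₀.key - 19]
4. n3.mk = 16  [terminal]
5. n4.mk = 7  [terminal]
6. n5.key = -4  [a₁.mk + S₀.key - 12]
7. n6.val = true  [terminal]
8. n5.idx = -3  [S.key * -1 - 7]
9. n5.off = 8  [S.key + 12]
10. n5.depth = false  [S.key > -4]
11. n2.idx = -1  [a₁.mk * -2 + 13]
12. n2.off = 27  [(if S₁.depth then a₁.mk else a₀.mk) + 11]
13. n2.depth = true  [S₁.depth == false]
14. n1.idx = 18  [S₀.key - 2]
15. n1.off = 20  [S₀.key + S₁.idx + 1]
16. n1.depth = false  [S₁.depth == false]
17. n7.acc = 8  [terminal]
18. n0.idx = 16  [S₀.key * 3 + 13]
19. n0.off = 20  [d.acc + S₀.key + 11]
20. n0.depth = true  [S₁.off > 19]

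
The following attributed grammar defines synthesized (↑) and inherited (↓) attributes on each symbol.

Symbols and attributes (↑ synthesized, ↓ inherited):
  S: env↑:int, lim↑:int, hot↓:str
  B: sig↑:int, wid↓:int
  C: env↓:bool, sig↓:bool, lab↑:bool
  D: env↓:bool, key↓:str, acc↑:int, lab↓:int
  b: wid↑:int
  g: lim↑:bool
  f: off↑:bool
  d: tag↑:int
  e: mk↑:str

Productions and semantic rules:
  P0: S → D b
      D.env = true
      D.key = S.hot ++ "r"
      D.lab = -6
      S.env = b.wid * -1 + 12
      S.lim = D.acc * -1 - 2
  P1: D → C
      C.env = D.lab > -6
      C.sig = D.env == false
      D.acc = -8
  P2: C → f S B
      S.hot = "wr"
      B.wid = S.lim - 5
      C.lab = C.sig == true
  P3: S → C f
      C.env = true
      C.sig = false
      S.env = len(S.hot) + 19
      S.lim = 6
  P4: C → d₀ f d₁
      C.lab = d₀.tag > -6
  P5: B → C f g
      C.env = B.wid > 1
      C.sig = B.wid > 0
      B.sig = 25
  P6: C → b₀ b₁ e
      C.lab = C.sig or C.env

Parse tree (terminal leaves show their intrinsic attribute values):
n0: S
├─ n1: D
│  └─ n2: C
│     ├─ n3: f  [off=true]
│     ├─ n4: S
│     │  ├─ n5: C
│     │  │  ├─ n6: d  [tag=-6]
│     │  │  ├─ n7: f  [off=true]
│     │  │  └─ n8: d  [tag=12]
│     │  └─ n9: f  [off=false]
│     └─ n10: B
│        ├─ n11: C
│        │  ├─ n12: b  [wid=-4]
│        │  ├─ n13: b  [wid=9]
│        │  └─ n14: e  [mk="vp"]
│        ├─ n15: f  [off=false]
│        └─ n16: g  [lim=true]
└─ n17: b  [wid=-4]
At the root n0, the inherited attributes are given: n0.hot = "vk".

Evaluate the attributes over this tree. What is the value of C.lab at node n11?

1. n0.hot = "vk"  [given at root]
2. n1.env = true  [true]
3. n1.key = "vkr"  [S.hot ++ "r"]
4. n1.lab = -6  [-6]
5. n2.env = false  [D.lab > -6]
6. n2.sig = false  [D.env == false]
7. n3.off = true  [terminal]
8. n4.hot = "wr"  ["wr"]
9. n5.env = true  [true]
10. n5.sig = false  [false]
11. n6.tag = -6  [terminal]
12. n7.off = true  [terminal]
13. n8.tag = 12  [terminal]
14. n5.lab = false  [d₀.tag > -6]
15. n9.off = false  [terminal]
16. n4.env = 21  [len(S.hot) + 19]
17. n4.lim = 6  [6]
18. n10.wid = 1  [S.lim - 5]
19. n11.env = false  [B.wid > 1]
20. n11.sig = true  [B.wid > 0]
21. n12.wid = -4  [terminal]
22. n13.wid = 9  [terminal]
23. n14.mk = "vp"  [terminal]
24. n11.lab = true  [C.sig or C.env]
25. n15.off = false  [terminal]
26. n16.lim = true  [terminal]
27. n10.sig = 25  [25]
28. n2.lab = false  [C.sig == true]
29. n1.acc = -8  [-8]
30. n17.wid = -4  [terminal]
31. n0.env = 16  [b.wid * -1 + 12]
32. n0.lim = 6  [D.acc * -1 - 2]

true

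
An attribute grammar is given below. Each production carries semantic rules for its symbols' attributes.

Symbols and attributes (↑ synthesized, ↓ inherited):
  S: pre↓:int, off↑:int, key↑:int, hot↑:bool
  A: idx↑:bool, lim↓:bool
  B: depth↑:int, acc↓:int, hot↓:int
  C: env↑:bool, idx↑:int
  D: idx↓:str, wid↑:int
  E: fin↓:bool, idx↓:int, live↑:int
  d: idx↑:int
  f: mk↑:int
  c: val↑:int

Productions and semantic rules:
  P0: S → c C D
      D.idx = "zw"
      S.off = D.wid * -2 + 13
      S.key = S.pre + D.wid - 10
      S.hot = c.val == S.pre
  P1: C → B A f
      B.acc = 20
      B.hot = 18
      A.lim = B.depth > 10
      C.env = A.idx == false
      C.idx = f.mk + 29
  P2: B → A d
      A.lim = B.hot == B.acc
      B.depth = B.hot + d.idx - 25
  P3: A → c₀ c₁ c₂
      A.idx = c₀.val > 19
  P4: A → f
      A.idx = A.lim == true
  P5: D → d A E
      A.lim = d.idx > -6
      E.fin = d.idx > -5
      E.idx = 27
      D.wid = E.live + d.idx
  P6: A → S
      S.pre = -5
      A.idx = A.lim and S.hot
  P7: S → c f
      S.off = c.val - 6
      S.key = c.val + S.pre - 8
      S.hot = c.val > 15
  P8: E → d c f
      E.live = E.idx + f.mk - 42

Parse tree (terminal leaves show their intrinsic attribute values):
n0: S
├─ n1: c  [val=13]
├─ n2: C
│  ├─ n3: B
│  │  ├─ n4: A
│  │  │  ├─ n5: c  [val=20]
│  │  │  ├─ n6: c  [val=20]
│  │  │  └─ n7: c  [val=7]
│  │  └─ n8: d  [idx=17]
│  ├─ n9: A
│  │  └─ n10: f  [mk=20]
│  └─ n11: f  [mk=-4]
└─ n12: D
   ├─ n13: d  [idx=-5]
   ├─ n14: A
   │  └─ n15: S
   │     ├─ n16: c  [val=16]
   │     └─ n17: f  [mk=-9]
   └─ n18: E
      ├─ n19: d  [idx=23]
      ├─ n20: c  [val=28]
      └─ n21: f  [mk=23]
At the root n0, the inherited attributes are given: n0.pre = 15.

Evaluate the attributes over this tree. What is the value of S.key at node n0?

1. n0.pre = 15  [given at root]
2. n1.val = 13  [terminal]
3. n3.acc = 20  [20]
4. n3.hot = 18  [18]
5. n4.lim = false  [B.hot == B.acc]
6. n5.val = 20  [terminal]
7. n6.val = 20  [terminal]
8. n7.val = 7  [terminal]
9. n4.idx = true  [c₀.val > 19]
10. n8.idx = 17  [terminal]
11. n3.depth = 10  [B.hot + d.idx - 25]
12. n9.lim = false  [B.depth > 10]
13. n10.mk = 20  [terminal]
14. n9.idx = false  [A.lim == true]
15. n11.mk = -4  [terminal]
16. n2.env = true  [A.idx == false]
17. n2.idx = 25  [f.mk + 29]
18. n12.idx = "zw"  ["zw"]
19. n13.idx = -5  [terminal]
20. n14.lim = true  [d.idx > -6]
21. n15.pre = -5  [-5]
22. n16.val = 16  [terminal]
23. n17.mk = -9  [terminal]
24. n15.off = 10  [c.val - 6]
25. n15.key = 3  [c.val + S.pre - 8]
26. n15.hot = true  [c.val > 15]
27. n14.idx = true  [A.lim and S.hot]
28. n18.fin = false  [d.idx > -5]
29. n18.idx = 27  [27]
30. n19.idx = 23  [terminal]
31. n20.val = 28  [terminal]
32. n21.mk = 23  [terminal]
33. n18.live = 8  [E.idx + f.mk - 42]
34. n12.wid = 3  [E.live + d.idx]
35. n0.off = 7  [D.wid * -2 + 13]
36. n0.key = 8  [S.pre + D.wid - 10]
37. n0.hot = false  [c.val == S.pre]

8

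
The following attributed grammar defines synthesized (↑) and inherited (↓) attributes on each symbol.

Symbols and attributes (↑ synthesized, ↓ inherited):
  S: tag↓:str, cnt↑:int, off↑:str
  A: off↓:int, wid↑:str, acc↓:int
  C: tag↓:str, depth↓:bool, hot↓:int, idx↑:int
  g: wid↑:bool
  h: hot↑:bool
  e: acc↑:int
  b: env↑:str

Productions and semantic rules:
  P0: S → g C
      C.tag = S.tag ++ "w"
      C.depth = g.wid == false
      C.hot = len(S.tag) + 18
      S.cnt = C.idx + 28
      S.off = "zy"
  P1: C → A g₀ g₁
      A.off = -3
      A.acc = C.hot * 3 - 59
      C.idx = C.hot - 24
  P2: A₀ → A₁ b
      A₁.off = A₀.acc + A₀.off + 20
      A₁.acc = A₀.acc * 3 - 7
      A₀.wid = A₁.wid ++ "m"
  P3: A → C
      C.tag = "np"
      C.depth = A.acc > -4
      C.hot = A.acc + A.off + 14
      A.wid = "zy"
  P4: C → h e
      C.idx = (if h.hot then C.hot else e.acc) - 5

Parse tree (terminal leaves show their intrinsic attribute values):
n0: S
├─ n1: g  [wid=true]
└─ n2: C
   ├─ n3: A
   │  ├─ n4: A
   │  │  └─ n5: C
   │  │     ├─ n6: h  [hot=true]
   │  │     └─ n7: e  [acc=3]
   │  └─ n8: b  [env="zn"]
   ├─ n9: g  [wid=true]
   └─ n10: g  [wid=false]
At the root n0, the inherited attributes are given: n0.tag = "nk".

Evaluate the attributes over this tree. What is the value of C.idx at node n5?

1. n0.tag = "nk"  [given at root]
2. n1.wid = true  [terminal]
3. n2.tag = "nkw"  [S.tag ++ "w"]
4. n2.depth = false  [g.wid == false]
5. n2.hot = 20  [len(S.tag) + 18]
6. n3.off = -3  [-3]
7. n3.acc = 1  [C.hot * 3 - 59]
8. n4.off = 18  [A₀.acc + A₀.off + 20]
9. n4.acc = -4  [A₀.acc * 3 - 7]
10. n5.tag = "np"  ["np"]
11. n5.depth = false  [A.acc > -4]
12. n5.hot = 28  [A.acc + A.off + 14]
13. n6.hot = true  [terminal]
14. n7.acc = 3  [terminal]
15. n5.idx = 23  [(if h.hot then C.hot else e.acc) - 5]
16. n4.wid = "zy"  ["zy"]
17. n8.env = "zn"  [terminal]
18. n3.wid = "zym"  [A₁.wid ++ "m"]
19. n9.wid = true  [terminal]
20. n10.wid = false  [terminal]
21. n2.idx = -4  [C.hot - 24]
22. n0.cnt = 24  [C.idx + 28]
23. n0.off = "zy"  ["zy"]

23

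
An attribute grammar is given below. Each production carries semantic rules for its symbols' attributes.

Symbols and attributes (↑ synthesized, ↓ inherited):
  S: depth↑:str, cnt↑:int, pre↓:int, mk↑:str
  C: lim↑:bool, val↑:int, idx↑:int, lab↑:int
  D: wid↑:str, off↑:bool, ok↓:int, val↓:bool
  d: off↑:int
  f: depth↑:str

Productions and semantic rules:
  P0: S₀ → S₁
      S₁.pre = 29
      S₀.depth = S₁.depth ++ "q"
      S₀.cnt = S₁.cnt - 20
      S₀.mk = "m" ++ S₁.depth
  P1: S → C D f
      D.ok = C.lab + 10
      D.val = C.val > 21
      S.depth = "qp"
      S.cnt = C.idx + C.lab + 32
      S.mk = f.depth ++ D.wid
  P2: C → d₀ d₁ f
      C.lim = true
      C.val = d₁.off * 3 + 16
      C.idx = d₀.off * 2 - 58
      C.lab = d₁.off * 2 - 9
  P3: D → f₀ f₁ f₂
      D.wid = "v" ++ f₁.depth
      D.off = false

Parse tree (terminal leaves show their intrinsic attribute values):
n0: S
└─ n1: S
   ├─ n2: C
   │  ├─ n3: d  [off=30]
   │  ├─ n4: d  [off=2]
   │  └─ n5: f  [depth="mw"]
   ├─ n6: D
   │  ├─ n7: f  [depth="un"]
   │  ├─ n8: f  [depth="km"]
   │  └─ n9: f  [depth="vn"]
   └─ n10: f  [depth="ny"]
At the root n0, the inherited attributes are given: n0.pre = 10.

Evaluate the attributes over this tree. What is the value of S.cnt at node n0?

9

1. n0.pre = 10  [given at root]
2. n1.pre = 29  [29]
3. n3.off = 30  [terminal]
4. n4.off = 2  [terminal]
5. n5.depth = "mw"  [terminal]
6. n2.lim = true  [true]
7. n2.val = 22  [d₁.off * 3 + 16]
8. n2.idx = 2  [d₀.off * 2 - 58]
9. n2.lab = -5  [d₁.off * 2 - 9]
10. n6.ok = 5  [C.lab + 10]
11. n6.val = true  [C.val > 21]
12. n7.depth = "un"  [terminal]
13. n8.depth = "km"  [terminal]
14. n9.depth = "vn"  [terminal]
15. n6.wid = "vkm"  ["v" ++ f₁.depth]
16. n6.off = false  [false]
17. n10.depth = "ny"  [terminal]
18. n1.depth = "qp"  ["qp"]
19. n1.cnt = 29  [C.idx + C.lab + 32]
20. n1.mk = "nyvkm"  [f.depth ++ D.wid]
21. n0.depth = "qpq"  [S₁.depth ++ "q"]
22. n0.cnt = 9  [S₁.cnt - 20]
23. n0.mk = "mqp"  ["m" ++ S₁.depth]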